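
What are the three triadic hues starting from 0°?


Triadic: equally spaced at 120° intervals
H1 = 0°
H2 = (0 + 120) mod 360 = 120°
H3 = (0 + 240) mod 360 = 240°
Triadic = 0°, 120°, 240°


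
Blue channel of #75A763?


Color: #75A763
R = 75 = 117
G = A7 = 167
B = 63 = 99
Blue = 99


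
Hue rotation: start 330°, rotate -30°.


New hue = (H + rotation) mod 360
New hue = (330 -30) mod 360
= 300 mod 360
= 300°


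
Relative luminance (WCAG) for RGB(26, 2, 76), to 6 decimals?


Linearize each channel (sRGB transfer function): c = v/255; c_lin = c/12.92 if c ≤ 0.04045, else ((c+0.055)/1.055)^2.4
  R: 26/255 ≈ 0.101961 > 0.04045 → ((0.101961+0.055)/1.055)^2.4 ≈ 0.010330
  G: 2/255 ≈ 0.007843 ≤ 0.04045 → 0.007843/12.92 ≈ 0.000607
  B: 76/255 ≈ 0.298039 > 0.04045 → ((0.298039+0.055)/1.055)^2.4 ≈ 0.072272
R_lin = 0.010330, G_lin = 0.000607, B_lin = 0.072272
L = 0.2126×R + 0.7152×G + 0.0722×B
L = 0.2126×0.010330 + 0.7152×0.000607 + 0.0722×0.072272
L ≈ 0.007848


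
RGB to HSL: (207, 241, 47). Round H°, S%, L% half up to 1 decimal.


Normalize: R'=207/255≈0.8118, G'=241/255≈0.9451, B'=47/255≈0.1843
Max=241/255, Min=47/255, Δ=Max-Min=194/255
L = (Max+Min)/2 = (241+47)/510 = 288/510 = 0.56470… → L = 56.5%
L > 0.5 → S = Δ/(2-Max-Min) = 194/(510-241-47) = 194/222 = 0.87387… → S = 87.4%
(the 1/255 factors cancel in S and H, so raw channel differences can be used)
Max is G' → H = 60 × ((B-R)/Δ + 2) = 60 × ((47-207)/194 + 2)
  -160/194 + 2 = -0.8247… + 2 = 1.1752…
  H = 60 × 1.1752… = 70.515…° → H = 70.5°
= HSL(70.5°, 87.4%, 56.5%)


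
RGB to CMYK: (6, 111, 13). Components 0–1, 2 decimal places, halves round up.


R'=6/255≈0.0235, G'=111/255≈0.4353, B'=13/255≈0.0510
K = 1 - max(R',G',B') = 1 - 111/255 = 144/255 = 0.56470… → 0.56
(1-R'-K)/(1-K) simplifies to (max-R)/max with max = 111:
C = (111-6)/111 = 105/111 = 0.94594… → 0.95
M = (111-111)/111 = 0/111 = 0 → 0.00
Y = (111-13)/111 = 98/111 = 0.88288… → 0.88
= CMYK(0.95, 0.00, 0.88, 0.56)


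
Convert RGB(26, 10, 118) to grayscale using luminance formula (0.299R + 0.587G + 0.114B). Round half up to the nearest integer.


Gray = 0.299×R + 0.587×G + 0.114×B
Gray = 0.299×26 + 0.587×10 + 0.114×118
Gray = 7.774 + 5.870 + 13.452
Gray = 27.096 → round half up → 27
Gray = 27


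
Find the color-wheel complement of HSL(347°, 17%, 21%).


Complement = opposite side of color wheel = hue + 180°
H' = (347 + 180) mod 360 = 167°
S and L unchanged.
= HSL(167°, 17%, 21%)


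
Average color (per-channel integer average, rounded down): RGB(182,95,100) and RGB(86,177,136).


Midpoint: each channel = ⌊(C₁+C₂)/2⌋
R: ⌊(182+86)/2⌋ = 134
G: ⌊(95+177)/2⌋ = 136
B: ⌊(100+136)/2⌋ = 118
= RGB(134, 136, 118)


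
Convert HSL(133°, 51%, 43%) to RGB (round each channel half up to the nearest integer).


H=133°, S=0.51, L=0.43
C = (1-|2L-1|)×S = (1-|-0.14|)×0.51 = 0.4386
H' = H/60 = 133/60 ≈ 2.2167; X = C×(1-|H' mod 2 - 1|) = 0.09503
m = L - C/2 = 0.43 - 0.2193 = 0.2107
Sector ⌊H'⌋ = 2 → (R',G',B') = (0.0, 0.4386, 0.09503)
RGB = ((R'+m)×255, (G'+m)×255, (B'+m)×255) = (53.7285, 165.5715, 77.96115)
Round half up → RGB(54, 166, 78)


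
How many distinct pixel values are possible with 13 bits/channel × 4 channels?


Total bits = 13 bits/channel × 4 channels = 52 bits
Distinct pixel values = 2^52
= 4,503,599,627,370,496 pixel values


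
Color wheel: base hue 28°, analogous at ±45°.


Base hue: 28°
Left analog: (28 - 45) mod 360 = 343°
Right analog: (28 + 45) mod 360 = 73°
Analogous hues = 343° and 73°


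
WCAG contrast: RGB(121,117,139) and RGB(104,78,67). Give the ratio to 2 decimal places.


Linearize each sRGB channel c=v/255: c/12.92 if c ≤ 0.04045 else ((c+0.055)/1.055)^2.4
L = 0.2126×R_lin + 0.7152×G_lin + 0.0722×B_lin
Color 1 (121,117,139):
  R=121: 121/255≈0.4745 > 0.04045 → ((0.4745+0.055)/1.055)^2.4 ≈ 0.19120
  G=117: 117/255≈0.4588 > 0.04045 → ((0.4588+0.055)/1.055)^2.4 ≈ 0.17789
  B=139: 139/255≈0.5451 > 0.04045 → ((0.5451+0.055)/1.055)^2.4 ≈ 0.25818
  L1 = 0.2126×0.19120 + 0.7152×0.17789 + 0.0722×0.25818 ≈ 0.18652
Color 2 (104,78,67):
  R=104: 104/255≈0.4078 > 0.04045 → ((0.4078+0.055)/1.055)^2.4 ≈ 0.13843
  G=78: 78/255≈0.3059 > 0.04045 → ((0.3059+0.055)/1.055)^2.4 ≈ 0.07619
  B=67: 67/255≈0.2627 > 0.04045 → ((0.2627+0.055)/1.055)^2.4 ≈ 0.05613
  L2 = 0.2126×0.13843 + 0.7152×0.07619 + 0.0722×0.05613 ≈ 0.08797
Lighter = 0.18652, Darker = 0.08797
Ratio = (L_lighter + 0.05) / (L_darker + 0.05)
Ratio = (0.18652 + 0.05) / (0.08797 + 0.05) = 0.23652 / 0.13797 ≈ 1.7142
Ratio ≈ 1.71:1


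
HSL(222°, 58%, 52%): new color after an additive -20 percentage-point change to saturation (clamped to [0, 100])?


Original S = 58%
Adjustment = -20 percentage points
New S = 58 + (-20) = 38
Clamp to [0, 100] → 38
= HSL(222°, 38%, 52%)


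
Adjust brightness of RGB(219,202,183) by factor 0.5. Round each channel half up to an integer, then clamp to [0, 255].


Multiply each channel by 0.5, round half up, clamp to [0, 255]
R: 219×0.5 = 109.5 → round → 110
G: 202×0.5 = 101
B: 183×0.5 = 91.5 → round → 92
= RGB(110, 101, 92)


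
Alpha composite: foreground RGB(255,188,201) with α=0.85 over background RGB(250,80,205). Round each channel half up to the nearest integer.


C = α×F + (1-α)×B, with 1-α = 0.15
R: 0.85×255 + 0.15×250 = 216.75 + 37.50 = 254.25 → 254
G: 0.85×188 + 0.15×80 = 159.80 + 12.00 = 171.80 → 172
B: 0.85×201 + 0.15×205 = 170.85 + 30.75 = 201.60 → 202
= RGB(254, 172, 202)


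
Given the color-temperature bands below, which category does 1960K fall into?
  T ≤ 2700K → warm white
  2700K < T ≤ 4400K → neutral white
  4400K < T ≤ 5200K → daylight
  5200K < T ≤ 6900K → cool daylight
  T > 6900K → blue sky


Temperature: 1960K
1960K ≤ 2700K → warm white
Classification: warm white


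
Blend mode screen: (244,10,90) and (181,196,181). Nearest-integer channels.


Screen: C = 255 - (255-A)×(255-B)/255, rounded to nearest integer
R: 255 - (255-244)×(255-181)/255 = 255 - 814/255 ≈ 255 - 3.192 = 251.808 → 252
G: 255 - (255-10)×(255-196)/255 = 255 - 14455/255 ≈ 255 - 56.686 = 198.314 → 198
B: 255 - (255-90)×(255-181)/255 = 255 - 12210/255 ≈ 255 - 47.882 = 207.118 → 207
= RGB(252, 198, 207)


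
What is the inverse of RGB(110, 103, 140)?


Invert: (255-R, 255-G, 255-B)
R: 255-110 = 145
G: 255-103 = 152
B: 255-140 = 115
= RGB(145, 152, 115)


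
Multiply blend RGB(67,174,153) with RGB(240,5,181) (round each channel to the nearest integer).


Multiply: C = A×B/255, rounded to nearest integer
R: 67×240/255 = 16080/255 ≈ 63.059 → 63
G: 174×5/255 = 870/255 ≈ 3.412 → 3
B: 153×181/255 = 27693/255 ≈ 108.600 → 109
= RGB(63, 3, 109)


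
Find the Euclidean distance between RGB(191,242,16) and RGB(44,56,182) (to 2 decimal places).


d = √[(R₁-R₂)² + (G₁-G₂)² + (B₁-B₂)²]
d = √[(191-44)² + (242-56)² + (16-182)²]
d = √[21609 + 34596 + 27556]
d = √83761
d ≈ 289.41


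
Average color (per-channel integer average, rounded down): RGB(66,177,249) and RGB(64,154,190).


Midpoint: each channel = ⌊(C₁+C₂)/2⌋
R: ⌊(66+64)/2⌋ = 65
G: ⌊(177+154)/2⌋ = 165
B: ⌊(249+190)/2⌋ = 219
= RGB(65, 165, 219)


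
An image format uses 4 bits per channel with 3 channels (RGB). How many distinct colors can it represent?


Total bits = 4 bits/channel × 3 channels = 12 bits
Distinct colors = 2^12
= 4,096 colors


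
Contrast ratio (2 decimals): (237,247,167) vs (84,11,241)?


Linearize each sRGB channel c=v/255: c/12.92 if c ≤ 0.04045 else ((c+0.055)/1.055)^2.4
L = 0.2126×R_lin + 0.7152×G_lin + 0.0722×B_lin
Color 1 (237,247,167):
  R=237: 237/255≈0.9294 > 0.04045 → ((0.9294+0.055)/1.055)^2.4 ≈ 0.84687
  G=247: 247/255≈0.9686 > 0.04045 → ((0.9686+0.055)/1.055)^2.4 ≈ 0.93011
  B=167: 167/255≈0.6549 > 0.04045 → ((0.6549+0.055)/1.055)^2.4 ≈ 0.38643
  L1 = 0.2126×0.84687 + 0.7152×0.93011 + 0.0722×0.38643 ≈ 0.87316
Color 2 (84,11,241):
  R=84: 84/255≈0.3294 > 0.04045 → ((0.3294+0.055)/1.055)^2.4 ≈ 0.08866
  G=11: 11/255≈0.0431 > 0.04045 → ((0.0431+0.055)/1.055)^2.4 ≈ 0.00335
  B=241: 241/255≈0.9451 > 0.04045 → ((0.9451+0.055)/1.055)^2.4 ≈ 0.87962
  L2 = 0.2126×0.08866 + 0.7152×0.00335 + 0.0722×0.87962 ≈ 0.08475
Lighter = 0.87316, Darker = 0.08475
Ratio = (L_lighter + 0.05) / (L_darker + 0.05)
Ratio = (0.87316 + 0.05) / (0.08475 + 0.05) = 0.92316 / 0.13475 ≈ 6.8509
Ratio ≈ 6.85:1


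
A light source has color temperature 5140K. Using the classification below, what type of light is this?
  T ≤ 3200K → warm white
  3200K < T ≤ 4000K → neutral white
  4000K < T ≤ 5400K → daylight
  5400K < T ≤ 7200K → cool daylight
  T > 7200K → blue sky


Temperature: 5140K
4000K < 5140K ≤ 5400K → daylight
Classification: daylight


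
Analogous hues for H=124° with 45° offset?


Base hue: 124°
Left analog: (124 - 45) mod 360 = 79°
Right analog: (124 + 45) mod 360 = 169°
Analogous hues = 79° and 169°


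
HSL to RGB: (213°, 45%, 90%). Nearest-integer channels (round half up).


H=213°, S=0.45, L=0.90
C = (1-|2L-1|)×S = (1-|0.80|)×0.45 = 0.09
H' = H/60 = 213/60 ≈ 3.5500; X = C×(1-|H' mod 2 - 1|) = 0.0405
m = L - C/2 = 0.90 - 0.045 = 0.855
Sector ⌊H'⌋ = 3 → (R',G',B') = (0.0, 0.0405, 0.09)
RGB = ((R'+m)×255, (G'+m)×255, (B'+m)×255) = (218.025, 228.3525, 240.975)
Round half up → RGB(218, 228, 241)


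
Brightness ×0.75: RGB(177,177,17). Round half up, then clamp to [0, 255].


Multiply each channel by 0.75, round half up, clamp to [0, 255]
R: 177×0.75 = 132.75 → round → 133
G: 177×0.75 = 132.75 → round → 133
B: 17×0.75 = 12.75 → round → 13
= RGB(133, 133, 13)


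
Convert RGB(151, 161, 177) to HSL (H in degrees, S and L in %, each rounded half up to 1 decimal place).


Normalize: R'=151/255≈0.5922, G'=161/255≈0.6314, B'=177/255≈0.6941
Max=177/255, Min=151/255, Δ=Max-Min=26/255
L = (Max+Min)/2 = (177+151)/510 = 328/510 = 0.64313… → L = 64.3%
L > 0.5 → S = Δ/(2-Max-Min) = 26/(510-177-151) = 26/182 = 0.14285… → S = 14.3%
(the 1/255 factors cancel in S and H, so raw channel differences can be used)
Max is B' → H = 60 × ((R-G)/Δ + 4) = 60 × ((151-161)/26 + 4)
  -10/26 + 4 = -0.3846… + 4 = 3.6153…
  H = 60 × 3.6153… = 216.923…° → H = 216.9°
= HSL(216.9°, 14.3%, 64.3%)


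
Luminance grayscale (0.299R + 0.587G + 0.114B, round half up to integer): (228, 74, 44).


Gray = 0.299×R + 0.587×G + 0.114×B
Gray = 0.299×228 + 0.587×74 + 0.114×44
Gray = 68.172 + 43.438 + 5.016
Gray = 116.626 → round half up → 117
Gray = 117


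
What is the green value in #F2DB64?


Color: #F2DB64
R = F2 = 242
G = DB = 219
B = 64 = 100
Green = 219


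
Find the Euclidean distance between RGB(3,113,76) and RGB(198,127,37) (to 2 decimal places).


d = √[(R₁-R₂)² + (G₁-G₂)² + (B₁-B₂)²]
d = √[(3-198)² + (113-127)² + (76-37)²]
d = √[38025 + 196 + 1521]
d = √39742
d ≈ 199.35


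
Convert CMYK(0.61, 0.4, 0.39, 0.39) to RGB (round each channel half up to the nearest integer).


R = 255 × (1-C) × (1-K) = 255 × 0.39 × 0.61 = 60.6645 → 61
G = 255 × (1-M) × (1-K) = 255 × 0.60 × 0.61 = 93.33 → 93
B = 255 × (1-Y) × (1-K) = 255 × 0.61 × 0.61 = 94.8855 → 95
= RGB(61, 93, 95)


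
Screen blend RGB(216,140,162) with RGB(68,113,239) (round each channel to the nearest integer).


Screen: C = 255 - (255-A)×(255-B)/255, rounded to nearest integer
R: 255 - (255-216)×(255-68)/255 = 255 - 7293/255 ≈ 255 - 28.600 = 226.400 → 226
G: 255 - (255-140)×(255-113)/255 = 255 - 16330/255 ≈ 255 - 64.039 = 190.961 → 191
B: 255 - (255-162)×(255-239)/255 = 255 - 1488/255 ≈ 255 - 5.835 = 249.165 → 249
= RGB(226, 191, 249)


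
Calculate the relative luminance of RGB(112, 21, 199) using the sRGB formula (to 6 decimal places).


Linearize each channel (sRGB transfer function): c = v/255; c_lin = c/12.92 if c ≤ 0.04045, else ((c+0.055)/1.055)^2.4
  R: 112/255 ≈ 0.439216 > 0.04045 → ((0.439216+0.055)/1.055)^2.4 ≈ 0.162029
  G: 21/255 ≈ 0.082353 > 0.04045 → ((0.082353+0.055)/1.055)^2.4 ≈ 0.007499
  B: 199/255 ≈ 0.780392 > 0.04045 → ((0.780392+0.055)/1.055)^2.4 ≈ 0.571125
R_lin = 0.162029, G_lin = 0.007499, B_lin = 0.571125
L = 0.2126×R + 0.7152×G + 0.0722×B
L = 0.2126×0.162029 + 0.7152×0.007499 + 0.0722×0.571125
L ≈ 0.081046


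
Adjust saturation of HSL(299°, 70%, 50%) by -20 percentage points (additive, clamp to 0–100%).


Original S = 70%
Adjustment = -20 percentage points
New S = 70 + (-20) = 50
Clamp to [0, 100] → 50
= HSL(299°, 50%, 50%)


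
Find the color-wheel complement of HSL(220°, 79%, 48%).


Complement = opposite side of color wheel = hue + 180°
H' = (220 + 180) mod 360 = 40°
S and L unchanged.
= HSL(40°, 79%, 48%)


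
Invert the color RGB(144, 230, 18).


Invert: (255-R, 255-G, 255-B)
R: 255-144 = 111
G: 255-230 = 25
B: 255-18 = 237
= RGB(111, 25, 237)


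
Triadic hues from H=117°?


Triadic: equally spaced at 120° intervals
H1 = 117°
H2 = (117 + 120) mod 360 = 237°
H3 = (117 + 240) mod 360 = 357°
Triadic = 117°, 237°, 357°


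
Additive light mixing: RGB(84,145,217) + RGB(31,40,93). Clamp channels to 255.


Additive: each channel = min(255, C₁+C₂)
R: 84+31 = 115 → 115
G: 145+40 = 185 → 185
B: 217+93 = 310 → 255
= RGB(115, 185, 255)


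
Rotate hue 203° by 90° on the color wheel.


New hue = (H + rotation) mod 360
New hue = (203 + 90) mod 360
= 293 mod 360
= 293°


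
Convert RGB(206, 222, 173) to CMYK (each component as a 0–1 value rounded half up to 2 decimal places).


R'=206/255≈0.8078, G'=222/255≈0.8706, B'=173/255≈0.6784
K = 1 - max(R',G',B') = 1 - 222/255 = 33/255 = 0.12941… → 0.13
(1-R'-K)/(1-K) simplifies to (max-R)/max with max = 222:
C = (222-206)/222 = 16/222 = 0.07207… → 0.07
M = (222-222)/222 = 0/222 = 0 → 0.00
Y = (222-173)/222 = 49/222 = 0.22072… → 0.22
= CMYK(0.07, 0.00, 0.22, 0.13)


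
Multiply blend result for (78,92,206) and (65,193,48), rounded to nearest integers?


Multiply: C = A×B/255, rounded to nearest integer
R: 78×65/255 = 5070/255 ≈ 19.882 → 20
G: 92×193/255 = 17756/255 ≈ 69.631 → 70
B: 206×48/255 = 9888/255 ≈ 38.776 → 39
= RGB(20, 70, 39)


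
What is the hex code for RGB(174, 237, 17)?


R = 174 → AE (hex)
G = 237 → ED (hex)
B = 17 → 11 (hex)
Hex = #AEED11


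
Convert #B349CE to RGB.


B3 → 179 (R)
49 → 73 (G)
CE → 206 (B)
= RGB(179, 73, 206)


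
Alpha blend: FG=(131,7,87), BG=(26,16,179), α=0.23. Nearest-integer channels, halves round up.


C = α×F + (1-α)×B, with 1-α = 0.77
R: 0.23×131 + 0.77×26 = 30.13 + 20.02 = 50.15 → 50
G: 0.23×7 + 0.77×16 = 1.61 + 12.32 = 13.93 → 14
B: 0.23×87 + 0.77×179 = 20.01 + 137.83 = 157.84 → 158
= RGB(50, 14, 158)


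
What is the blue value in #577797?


Color: #577797
R = 57 = 87
G = 77 = 119
B = 97 = 151
Blue = 151


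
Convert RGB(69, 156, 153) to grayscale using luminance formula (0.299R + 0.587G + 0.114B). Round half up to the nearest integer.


Gray = 0.299×R + 0.587×G + 0.114×B
Gray = 0.299×69 + 0.587×156 + 0.114×153
Gray = 20.631 + 91.572 + 17.442
Gray = 129.645 → round half up → 130
Gray = 130


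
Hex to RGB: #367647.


36 → 54 (R)
76 → 118 (G)
47 → 71 (B)
= RGB(54, 118, 71)


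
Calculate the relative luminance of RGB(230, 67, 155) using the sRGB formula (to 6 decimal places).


Linearize each channel (sRGB transfer function): c = v/255; c_lin = c/12.92 if c ≤ 0.04045, else ((c+0.055)/1.055)^2.4
  R: 230/255 ≈ 0.901961 > 0.04045 → ((0.901961+0.055)/1.055)^2.4 ≈ 0.791298
  G: 67/255 ≈ 0.262745 > 0.04045 → ((0.262745+0.055)/1.055)^2.4 ≈ 0.056128
  B: 155/255 ≈ 0.607843 > 0.04045 → ((0.607843+0.055)/1.055)^2.4 ≈ 0.327778
R_lin = 0.791298, G_lin = 0.056128, B_lin = 0.327778
L = 0.2126×R + 0.7152×G + 0.0722×B
L = 0.2126×0.791298 + 0.7152×0.056128 + 0.0722×0.327778
L ≈ 0.232039


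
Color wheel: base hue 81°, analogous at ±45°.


Base hue: 81°
Left analog: (81 - 45) mod 360 = 36°
Right analog: (81 + 45) mod 360 = 126°
Analogous hues = 36° and 126°


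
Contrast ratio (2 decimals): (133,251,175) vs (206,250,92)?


Linearize each sRGB channel c=v/255: c/12.92 if c ≤ 0.04045 else ((c+0.055)/1.055)^2.4
L = 0.2126×R_lin + 0.7152×G_lin + 0.0722×B_lin
Color 1 (133,251,175):
  R=133: 133/255≈0.5216 > 0.04045 → ((0.5216+0.055)/1.055)^2.4 ≈ 0.23455
  G=251: 251/255≈0.9843 > 0.04045 → ((0.9843+0.055)/1.055)^2.4 ≈ 0.96469
  B=175: 175/255≈0.6863 > 0.04045 → ((0.6863+0.055)/1.055)^2.4 ≈ 0.42869
  L1 = 0.2126×0.23455 + 0.7152×0.96469 + 0.0722×0.42869 ≈ 0.77076
Color 2 (206,250,92):
  R=206: 206/255≈0.8078 > 0.04045 → ((0.8078+0.055)/1.055)^2.4 ≈ 0.61721
  G=250: 250/255≈0.9804 > 0.04045 → ((0.9804+0.055)/1.055)^2.4 ≈ 0.95597
  B=92: 92/255≈0.3608 > 0.04045 → ((0.3608+0.055)/1.055)^2.4 ≈ 0.10702
  L2 = 0.2126×0.61721 + 0.7152×0.95597 + 0.0722×0.10702 ≈ 0.82266
Lighter = 0.82266, Darker = 0.77076
Ratio = (L_lighter + 0.05) / (L_darker + 0.05)
Ratio = (0.82266 + 0.05) / (0.77076 + 0.05) = 0.87266 / 0.82076 ≈ 1.0632
Ratio ≈ 1.06:1


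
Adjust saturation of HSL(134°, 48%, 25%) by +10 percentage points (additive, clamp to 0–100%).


Original S = 48%
Adjustment = +10 percentage points
New S = 48 + (10) = 58
Clamp to [0, 100] → 58
= HSL(134°, 58%, 25%)


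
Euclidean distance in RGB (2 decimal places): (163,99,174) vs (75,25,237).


d = √[(R₁-R₂)² + (G₁-G₂)² + (B₁-B₂)²]
d = √[(163-75)² + (99-25)² + (174-237)²]
d = √[7744 + 5476 + 3969]
d = √17189
d ≈ 131.11


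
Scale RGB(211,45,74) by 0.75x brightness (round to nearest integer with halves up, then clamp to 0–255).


Multiply each channel by 0.75, round half up, clamp to [0, 255]
R: 211×0.75 = 158.25 → round → 158
G: 45×0.75 = 33.75 → round → 34
B: 74×0.75 = 55.5 → round → 56
= RGB(158, 34, 56)


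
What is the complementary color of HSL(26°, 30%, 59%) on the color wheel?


Complement = opposite side of color wheel = hue + 180°
H' = (26 + 180) mod 360 = 206°
S and L unchanged.
= HSL(206°, 30%, 59%)


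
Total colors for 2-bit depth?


Colors = 2^bits = 2^2
= 4 colors


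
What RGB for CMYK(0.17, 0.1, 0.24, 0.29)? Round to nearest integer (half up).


R = 255 × (1-C) × (1-K) = 255 × 0.83 × 0.71 = 150.2715 → 150
G = 255 × (1-M) × (1-K) = 255 × 0.90 × 0.71 = 162.945 → 163
B = 255 × (1-Y) × (1-K) = 255 × 0.76 × 0.71 = 137.598 → 138
= RGB(150, 163, 138)


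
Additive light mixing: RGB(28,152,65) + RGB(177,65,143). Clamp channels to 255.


Additive: each channel = min(255, C₁+C₂)
R: 28+177 = 205 → 205
G: 152+65 = 217 → 217
B: 65+143 = 208 → 208
= RGB(205, 217, 208)


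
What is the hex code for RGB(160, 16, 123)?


R = 160 → A0 (hex)
G = 16 → 10 (hex)
B = 123 → 7B (hex)
Hex = #A0107B


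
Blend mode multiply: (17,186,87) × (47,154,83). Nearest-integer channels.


Multiply: C = A×B/255, rounded to nearest integer
R: 17×47/255 = 799/255 ≈ 3.133 → 3
G: 186×154/255 = 28644/255 ≈ 112.329 → 112
B: 87×83/255 = 7221/255 ≈ 28.318 → 28
= RGB(3, 112, 28)


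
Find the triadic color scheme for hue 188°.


Triadic: equally spaced at 120° intervals
H1 = 188°
H2 = (188 + 120) mod 360 = 308°
H3 = (188 + 240) mod 360 = 68°
Triadic = 188°, 308°, 68°


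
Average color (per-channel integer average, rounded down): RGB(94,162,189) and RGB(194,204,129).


Midpoint: each channel = ⌊(C₁+C₂)/2⌋
R: ⌊(94+194)/2⌋ = 144
G: ⌊(162+204)/2⌋ = 183
B: ⌊(189+129)/2⌋ = 159
= RGB(144, 183, 159)


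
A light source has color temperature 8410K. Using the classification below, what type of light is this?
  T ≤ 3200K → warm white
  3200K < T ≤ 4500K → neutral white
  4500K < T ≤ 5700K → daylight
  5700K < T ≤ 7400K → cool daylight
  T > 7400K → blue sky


Temperature: 8410K
8410K > 7400K → blue sky
Classification: blue sky


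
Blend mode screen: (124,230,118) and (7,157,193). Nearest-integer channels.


Screen: C = 255 - (255-A)×(255-B)/255, rounded to nearest integer
R: 255 - (255-124)×(255-7)/255 = 255 - 32488/255 ≈ 255 - 127.404 = 127.596 → 128
G: 255 - (255-230)×(255-157)/255 = 255 - 2450/255 ≈ 255 - 9.608 = 245.392 → 245
B: 255 - (255-118)×(255-193)/255 = 255 - 8494/255 ≈ 255 - 33.310 = 221.690 → 222
= RGB(128, 245, 222)


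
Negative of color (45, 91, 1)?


Invert: (255-R, 255-G, 255-B)
R: 255-45 = 210
G: 255-91 = 164
B: 255-1 = 254
= RGB(210, 164, 254)


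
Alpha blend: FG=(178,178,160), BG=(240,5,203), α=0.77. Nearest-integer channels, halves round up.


C = α×F + (1-α)×B, with 1-α = 0.23
R: 0.77×178 + 0.23×240 = 137.06 + 55.20 = 192.26 → 192
G: 0.77×178 + 0.23×5 = 137.06 + 1.15 = 138.21 → 138
B: 0.77×160 + 0.23×203 = 123.20 + 46.69 = 169.89 → 170
= RGB(192, 138, 170)


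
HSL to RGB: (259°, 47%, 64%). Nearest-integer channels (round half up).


H=259°, S=0.47, L=0.64
C = (1-|2L-1|)×S = (1-|0.28|)×0.47 = 0.3384
H' = H/60 = 259/60 ≈ 4.3167; X = C×(1-|H' mod 2 - 1|) = 0.10716
m = L - C/2 = 0.64 - 0.1692 = 0.4708
Sector ⌊H'⌋ = 4 → (R',G',B') = (0.10716, 0.0, 0.3384)
RGB = ((R'+m)×255, (G'+m)×255, (B'+m)×255) = (147.3798, 120.054, 206.346)
Round half up → RGB(147, 120, 206)


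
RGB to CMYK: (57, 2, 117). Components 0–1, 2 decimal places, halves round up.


R'=57/255≈0.2235, G'=2/255≈0.0078, B'=117/255≈0.4588
K = 1 - max(R',G',B') = 1 - 117/255 = 138/255 = 0.54117… → 0.54
(1-R'-K)/(1-K) simplifies to (max-R)/max with max = 117:
C = (117-57)/117 = 60/117 = 0.51282… → 0.51
M = (117-2)/117 = 115/117 = 0.98290… → 0.98
Y = (117-117)/117 = 0/117 = 0 → 0.00
= CMYK(0.51, 0.98, 0.00, 0.54)


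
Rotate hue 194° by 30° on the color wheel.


New hue = (H + rotation) mod 360
New hue = (194 + 30) mod 360
= 224 mod 360
= 224°


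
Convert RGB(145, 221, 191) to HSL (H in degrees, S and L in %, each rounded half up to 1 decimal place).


Normalize: R'=145/255≈0.5686, G'=221/255≈0.8667, B'=191/255≈0.7490
Max=221/255, Min=145/255, Δ=Max-Min=76/255
L = (Max+Min)/2 = (221+145)/510 = 366/510 = 0.71764… → L = 71.8%
L > 0.5 → S = Δ/(2-Max-Min) = 76/(510-221-145) = 76/144 = 0.52777… → S = 52.8%
(the 1/255 factors cancel in S and H, so raw channel differences can be used)
Max is G' → H = 60 × ((B-R)/Δ + 2) = 60 × ((191-145)/76 + 2)
  46/76 + 2 = 0.6052… + 2 = 2.6052…
  H = 60 × 2.6052… = 156.315…° → H = 156.3°
= HSL(156.3°, 52.8%, 71.8%)


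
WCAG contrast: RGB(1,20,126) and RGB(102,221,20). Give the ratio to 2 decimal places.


Linearize each sRGB channel c=v/255: c/12.92 if c ≤ 0.04045 else ((c+0.055)/1.055)^2.4
L = 0.2126×R_lin + 0.7152×G_lin + 0.0722×B_lin
Color 1 (1,20,126):
  R=1: 1/255≈0.0039 ≤ 0.04045 → 0.0039/12.92 ≈ 0.00030
  G=20: 20/255≈0.0784 > 0.04045 → ((0.0784+0.055)/1.055)^2.4 ≈ 0.00700
  B=126: 126/255≈0.4941 > 0.04045 → ((0.4941+0.055)/1.055)^2.4 ≈ 0.20864
  L1 = 0.2126×0.00030 + 0.7152×0.00700 + 0.0722×0.20864 ≈ 0.02013
Color 2 (102,221,20):
  R=102: 102/255≈0.4000 > 0.04045 → ((0.4000+0.055)/1.055)^2.4 ≈ 0.13287
  G=221: 221/255≈0.8667 > 0.04045 → ((0.8667+0.055)/1.055)^2.4 ≈ 0.72306
  B=20: 20/255≈0.0784 > 0.04045 → ((0.0784+0.055)/1.055)^2.4 ≈ 0.00700
  L2 = 0.2126×0.13287 + 0.7152×0.72306 + 0.0722×0.00700 ≈ 0.54588
Lighter = 0.54588, Darker = 0.02013
Ratio = (L_lighter + 0.05) / (L_darker + 0.05)
Ratio = (0.54588 + 0.05) / (0.02013 + 0.05) = 0.59588 / 0.07013 ≈ 8.4967
Ratio ≈ 8.50:1


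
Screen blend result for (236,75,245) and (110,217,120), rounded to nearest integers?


Screen: C = 255 - (255-A)×(255-B)/255, rounded to nearest integer
R: 255 - (255-236)×(255-110)/255 = 255 - 2755/255 ≈ 255 - 10.804 = 244.196 → 244
G: 255 - (255-75)×(255-217)/255 = 255 - 6840/255 ≈ 255 - 26.824 = 228.176 → 228
B: 255 - (255-245)×(255-120)/255 = 255 - 1350/255 ≈ 255 - 5.294 = 249.706 → 250
= RGB(244, 228, 250)


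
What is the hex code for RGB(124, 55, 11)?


R = 124 → 7C (hex)
G = 55 → 37 (hex)
B = 11 → 0B (hex)
Hex = #7C370B


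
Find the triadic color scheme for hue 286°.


Triadic: equally spaced at 120° intervals
H1 = 286°
H2 = (286 + 120) mod 360 = 46°
H3 = (286 + 240) mod 360 = 166°
Triadic = 286°, 46°, 166°


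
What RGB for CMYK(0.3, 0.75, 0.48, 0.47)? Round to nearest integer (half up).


R = 255 × (1-C) × (1-K) = 255 × 0.70 × 0.53 = 94.605 → 95
G = 255 × (1-M) × (1-K) = 255 × 0.25 × 0.53 = 33.7875 → 34
B = 255 × (1-Y) × (1-K) = 255 × 0.52 × 0.53 = 70.278 → 70
= RGB(95, 34, 70)


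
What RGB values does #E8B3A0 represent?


E8 → 232 (R)
B3 → 179 (G)
A0 → 160 (B)
= RGB(232, 179, 160)


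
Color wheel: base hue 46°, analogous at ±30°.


Base hue: 46°
Left analog: (46 - 30) mod 360 = 16°
Right analog: (46 + 30) mod 360 = 76°
Analogous hues = 16° and 76°


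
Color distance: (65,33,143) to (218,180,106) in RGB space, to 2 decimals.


d = √[(R₁-R₂)² + (G₁-G₂)² + (B₁-B₂)²]
d = √[(65-218)² + (33-180)² + (143-106)²]
d = √[23409 + 21609 + 1369]
d = √46387
d ≈ 215.38


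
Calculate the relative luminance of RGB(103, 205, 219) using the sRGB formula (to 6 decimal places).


Linearize each channel (sRGB transfer function): c = v/255; c_lin = c/12.92 if c ≤ 0.04045, else ((c+0.055)/1.055)^2.4
  R: 103/255 ≈ 0.403922 > 0.04045 → ((0.403922+0.055)/1.055)^2.4 ≈ 0.135633
  G: 205/255 ≈ 0.803922 > 0.04045 → ((0.803922+0.055)/1.055)^2.4 ≈ 0.610496
  B: 219/255 ≈ 0.858824 > 0.04045 → ((0.858824+0.055)/1.055)^2.4 ≈ 0.708376
R_lin = 0.135633, G_lin = 0.610496, B_lin = 0.708376
L = 0.2126×R + 0.7152×G + 0.0722×B
L = 0.2126×0.135633 + 0.7152×0.610496 + 0.0722×0.708376
L ≈ 0.516607


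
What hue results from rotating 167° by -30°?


New hue = (H + rotation) mod 360
New hue = (167 -30) mod 360
= 137 mod 360
= 137°


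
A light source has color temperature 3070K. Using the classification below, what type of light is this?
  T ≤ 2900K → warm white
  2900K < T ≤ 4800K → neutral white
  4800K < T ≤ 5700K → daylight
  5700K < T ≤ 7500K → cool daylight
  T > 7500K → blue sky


Temperature: 3070K
2900K < 3070K ≤ 4800K → neutral white
Classification: neutral white


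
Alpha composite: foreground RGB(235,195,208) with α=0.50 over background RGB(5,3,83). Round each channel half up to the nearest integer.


C = α×F + (1-α)×B, with 1-α = 0.50
R: 0.50×235 + 0.50×5 = 117.50 + 2.50 = 120.00 → 120
G: 0.50×195 + 0.50×3 = 97.50 + 1.50 = 99.00 → 99
B: 0.50×208 + 0.50×83 = 104.00 + 41.50 = 145.50 → 146
= RGB(120, 99, 146)


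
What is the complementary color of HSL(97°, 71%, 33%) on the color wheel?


Complement = opposite side of color wheel = hue + 180°
H' = (97 + 180) mod 360 = 277°
S and L unchanged.
= HSL(277°, 71%, 33%)


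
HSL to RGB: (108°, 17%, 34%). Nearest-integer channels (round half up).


H=108°, S=0.17, L=0.34
C = (1-|2L-1|)×S = (1-|-0.32|)×0.17 = 0.1156
H' = H/60 = 108/60 ≈ 1.8000; X = C×(1-|H' mod 2 - 1|) = 0.02312
m = L - C/2 = 0.34 - 0.0578 = 0.2822
Sector ⌊H'⌋ = 1 → (R',G',B') = (0.02312, 0.1156, 0.0)
RGB = ((R'+m)×255, (G'+m)×255, (B'+m)×255) = (77.8566, 101.439, 71.961)
Round half up → RGB(78, 101, 72)


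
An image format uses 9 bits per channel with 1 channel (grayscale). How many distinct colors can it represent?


Total bits = 9 bits/channel × 1 channels = 9 bits
Distinct colors = 2^9
= 512 colors


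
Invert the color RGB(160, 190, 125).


Invert: (255-R, 255-G, 255-B)
R: 255-160 = 95
G: 255-190 = 65
B: 255-125 = 130
= RGB(95, 65, 130)


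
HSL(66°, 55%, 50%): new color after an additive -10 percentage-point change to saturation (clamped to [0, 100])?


Original S = 55%
Adjustment = -10 percentage points
New S = 55 + (-10) = 45
Clamp to [0, 100] → 45
= HSL(66°, 45%, 50%)


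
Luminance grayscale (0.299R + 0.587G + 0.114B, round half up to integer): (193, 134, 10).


Gray = 0.299×R + 0.587×G + 0.114×B
Gray = 0.299×193 + 0.587×134 + 0.114×10
Gray = 57.707 + 78.658 + 1.140
Gray = 137.505 → round half up → 138
Gray = 138


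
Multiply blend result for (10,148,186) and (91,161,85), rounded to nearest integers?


Multiply: C = A×B/255, rounded to nearest integer
R: 10×91/255 = 910/255 ≈ 3.569 → 4
G: 148×161/255 = 23828/255 ≈ 93.443 → 93
B: 186×85/255 = 15810/255 ≈ 62.000 → 62
= RGB(4, 93, 62)


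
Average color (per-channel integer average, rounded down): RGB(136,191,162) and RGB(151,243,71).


Midpoint: each channel = ⌊(C₁+C₂)/2⌋
R: ⌊(136+151)/2⌋ = 143
G: ⌊(191+243)/2⌋ = 217
B: ⌊(162+71)/2⌋ = 116
= RGB(143, 217, 116)


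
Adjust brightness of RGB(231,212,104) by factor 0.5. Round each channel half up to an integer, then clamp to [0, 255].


Multiply each channel by 0.5, round half up, clamp to [0, 255]
R: 231×0.5 = 115.5 → round → 116
G: 212×0.5 = 106
B: 104×0.5 = 52
= RGB(116, 106, 52)


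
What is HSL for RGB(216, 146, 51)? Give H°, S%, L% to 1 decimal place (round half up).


Normalize: R'=216/255≈0.8471, G'=146/255≈0.5725, B'=51/255≈0.2000
Max=216/255, Min=51/255, Δ=Max-Min=165/255
L = (Max+Min)/2 = (216+51)/510 = 267/510 = 0.52352… → L = 52.4%
L > 0.5 → S = Δ/(2-Max-Min) = 165/(510-216-51) = 165/243 = 0.67901… → S = 67.9%
(the 1/255 factors cancel in S and H, so raw channel differences can be used)
Max is R' → H = 60 × (((G-B)/Δ) mod 6) = 60 × (((146-51)/165) mod 6)
  95/165 = 0.5757…
  H = 60 × 0.5757… = 34.545…° → H = 34.5°
= HSL(34.5°, 67.9%, 52.4%)


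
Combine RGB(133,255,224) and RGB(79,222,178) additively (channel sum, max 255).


Additive: each channel = min(255, C₁+C₂)
R: 133+79 = 212 → 212
G: 255+222 = 477 → 255
B: 224+178 = 402 → 255
= RGB(212, 255, 255)


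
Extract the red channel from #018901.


Color: #018901
R = 01 = 1
G = 89 = 137
B = 01 = 1
Red = 1


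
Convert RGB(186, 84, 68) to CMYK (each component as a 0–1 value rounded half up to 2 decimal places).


R'=186/255≈0.7294, G'=84/255≈0.3294, B'=68/255≈0.2667
K = 1 - max(R',G',B') = 1 - 186/255 = 69/255 = 0.27058… → 0.27
(1-R'-K)/(1-K) simplifies to (max-R)/max with max = 186:
C = (186-186)/186 = 0/186 = 0 → 0.00
M = (186-84)/186 = 102/186 = 0.54838… → 0.55
Y = (186-68)/186 = 118/186 = 0.63440… → 0.63
= CMYK(0.00, 0.55, 0.63, 0.27)


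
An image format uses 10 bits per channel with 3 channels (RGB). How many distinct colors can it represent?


Total bits = 10 bits/channel × 3 channels = 30 bits
Distinct colors = 2^30
= 1,073,741,824 colors


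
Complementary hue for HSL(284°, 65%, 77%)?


Complement = opposite side of color wheel = hue + 180°
H' = (284 + 180) mod 360 = 104°
S and L unchanged.
= HSL(104°, 65%, 77%)


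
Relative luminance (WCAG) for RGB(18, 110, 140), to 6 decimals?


Linearize each channel (sRGB transfer function): c = v/255; c_lin = c/12.92 if c ≤ 0.04045, else ((c+0.055)/1.055)^2.4
  R: 18/255 ≈ 0.070588 > 0.04045 → ((0.070588+0.055)/1.055)^2.4 ≈ 0.006049
  G: 110/255 ≈ 0.431373 > 0.04045 → ((0.431373+0.055)/1.055)^2.4 ≈ 0.155926
  B: 140/255 ≈ 0.549020 > 0.04045 → ((0.549020+0.055)/1.055)^2.4 ≈ 0.262251
R_lin = 0.006049, G_lin = 0.155926, B_lin = 0.262251
L = 0.2126×R + 0.7152×G + 0.0722×B
L = 0.2126×0.006049 + 0.7152×0.155926 + 0.0722×0.262251
L ≈ 0.131739


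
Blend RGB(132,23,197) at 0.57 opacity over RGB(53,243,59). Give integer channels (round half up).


C = α×F + (1-α)×B, with 1-α = 0.43
R: 0.57×132 + 0.43×53 = 75.24 + 22.79 = 98.03 → 98
G: 0.57×23 + 0.43×243 = 13.11 + 104.49 = 117.60 → 118
B: 0.57×197 + 0.43×59 = 112.29 + 25.37 = 137.66 → 138
= RGB(98, 118, 138)


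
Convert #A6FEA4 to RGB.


A6 → 166 (R)
FE → 254 (G)
A4 → 164 (B)
= RGB(166, 254, 164)


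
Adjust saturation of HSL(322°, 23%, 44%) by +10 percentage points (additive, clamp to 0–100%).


Original S = 23%
Adjustment = +10 percentage points
New S = 23 + (10) = 33
Clamp to [0, 100] → 33
= HSL(322°, 33%, 44%)


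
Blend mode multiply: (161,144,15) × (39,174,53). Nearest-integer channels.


Multiply: C = A×B/255, rounded to nearest integer
R: 161×39/255 = 6279/255 ≈ 24.624 → 25
G: 144×174/255 = 25056/255 ≈ 98.259 → 98
B: 15×53/255 = 795/255 ≈ 3.118 → 3
= RGB(25, 98, 3)


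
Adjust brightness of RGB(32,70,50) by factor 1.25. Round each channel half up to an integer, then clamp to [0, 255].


Multiply each channel by 1.25, round half up, clamp to [0, 255]
R: 32×1.25 = 40
G: 70×1.25 = 87.5 → round → 88
B: 50×1.25 = 62.5 → round → 63
= RGB(40, 88, 63)


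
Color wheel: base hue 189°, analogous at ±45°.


Base hue: 189°
Left analog: (189 - 45) mod 360 = 144°
Right analog: (189 + 45) mod 360 = 234°
Analogous hues = 144° and 234°


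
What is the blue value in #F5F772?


Color: #F5F772
R = F5 = 245
G = F7 = 247
B = 72 = 114
Blue = 114


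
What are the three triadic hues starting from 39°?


Triadic: equally spaced at 120° intervals
H1 = 39°
H2 = (39 + 120) mod 360 = 159°
H3 = (39 + 240) mod 360 = 279°
Triadic = 39°, 159°, 279°


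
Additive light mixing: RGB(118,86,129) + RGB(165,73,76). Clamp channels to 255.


Additive: each channel = min(255, C₁+C₂)
R: 118+165 = 283 → 255
G: 86+73 = 159 → 159
B: 129+76 = 205 → 205
= RGB(255, 159, 205)


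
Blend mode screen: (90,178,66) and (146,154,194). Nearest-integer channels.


Screen: C = 255 - (255-A)×(255-B)/255, rounded to nearest integer
R: 255 - (255-90)×(255-146)/255 = 255 - 17985/255 ≈ 255 - 70.529 = 184.471 → 184
G: 255 - (255-178)×(255-154)/255 = 255 - 7777/255 ≈ 255 - 30.498 = 224.502 → 225
B: 255 - (255-66)×(255-194)/255 = 255 - 11529/255 ≈ 255 - 45.212 = 209.788 → 210
= RGB(184, 225, 210)


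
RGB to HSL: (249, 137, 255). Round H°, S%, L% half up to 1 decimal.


Normalize: R'=249/255≈0.9765, G'=137/255≈0.5373, B'=255/255≈1.0000
Max=255/255, Min=137/255, Δ=Max-Min=118/255
L = (Max+Min)/2 = (255+137)/510 = 392/510 = 0.76862… → L = 76.9%
L > 0.5 → S = Δ/(2-Max-Min) = 118/(510-255-137) = 118/118 = 1 → S = 100.0%
(the 1/255 factors cancel in S and H, so raw channel differences can be used)
Max is B' → H = 60 × ((R-G)/Δ + 4) = 60 × ((249-137)/118 + 4)
  112/118 + 4 = 0.9491… + 4 = 4.9491…
  H = 60 × 4.9491… = 296.949…° → H = 296.9°
= HSL(296.9°, 100.0%, 76.9%)


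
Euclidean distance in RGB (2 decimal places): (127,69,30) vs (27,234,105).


d = √[(R₁-R₂)² + (G₁-G₂)² + (B₁-B₂)²]
d = √[(127-27)² + (69-234)² + (30-105)²]
d = √[10000 + 27225 + 5625]
d = √42850
d ≈ 207.00


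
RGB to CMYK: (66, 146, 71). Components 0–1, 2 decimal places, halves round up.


R'=66/255≈0.2588, G'=146/255≈0.5725, B'=71/255≈0.2784
K = 1 - max(R',G',B') = 1 - 146/255 = 109/255 = 0.42745… → 0.43
(1-R'-K)/(1-K) simplifies to (max-R)/max with max = 146:
C = (146-66)/146 = 80/146 = 0.54794… → 0.55
M = (146-146)/146 = 0/146 = 0 → 0.00
Y = (146-71)/146 = 75/146 = 0.51369… → 0.51
= CMYK(0.55, 0.00, 0.51, 0.43)


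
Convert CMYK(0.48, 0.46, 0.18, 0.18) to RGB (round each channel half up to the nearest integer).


R = 255 × (1-C) × (1-K) = 255 × 0.52 × 0.82 = 108.732 → 109
G = 255 × (1-M) × (1-K) = 255 × 0.54 × 0.82 = 112.914 → 113
B = 255 × (1-Y) × (1-K) = 255 × 0.82 × 0.82 = 171.462 → 171
= RGB(109, 113, 171)


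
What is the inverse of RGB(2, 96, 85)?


Invert: (255-R, 255-G, 255-B)
R: 255-2 = 253
G: 255-96 = 159
B: 255-85 = 170
= RGB(253, 159, 170)


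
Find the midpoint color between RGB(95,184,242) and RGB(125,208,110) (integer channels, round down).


Midpoint: each channel = ⌊(C₁+C₂)/2⌋
R: ⌊(95+125)/2⌋ = 110
G: ⌊(184+208)/2⌋ = 196
B: ⌊(242+110)/2⌋ = 176
= RGB(110, 196, 176)


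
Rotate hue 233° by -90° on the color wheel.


New hue = (H + rotation) mod 360
New hue = (233 -90) mod 360
= 143 mod 360
= 143°


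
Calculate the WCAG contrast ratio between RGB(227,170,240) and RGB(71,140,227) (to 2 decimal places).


Linearize each sRGB channel c=v/255: c/12.92 if c ≤ 0.04045 else ((c+0.055)/1.055)^2.4
L = 0.2126×R_lin + 0.7152×G_lin + 0.0722×B_lin
Color 1 (227,170,240):
  R=227: 227/255≈0.8902 > 0.04045 → ((0.8902+0.055)/1.055)^2.4 ≈ 0.76815
  G=170: 170/255≈0.6667 > 0.04045 → ((0.6667+0.055)/1.055)^2.4 ≈ 0.40198
  B=240: 240/255≈0.9412 > 0.04045 → ((0.9412+0.055)/1.055)^2.4 ≈ 0.87137
  L1 = 0.2126×0.76815 + 0.7152×0.40198 + 0.0722×0.87137 ≈ 0.51372
Color 2 (71,140,227):
  R=71: 71/255≈0.2784 > 0.04045 → ((0.2784+0.055)/1.055)^2.4 ≈ 0.06301
  G=140: 140/255≈0.5490 > 0.04045 → ((0.5490+0.055)/1.055)^2.4 ≈ 0.26225
  B=227: 227/255≈0.8902 > 0.04045 → ((0.8902+0.055)/1.055)^2.4 ≈ 0.76815
  L2 = 0.2126×0.06301 + 0.7152×0.26225 + 0.0722×0.76815 ≈ 0.25642
Lighter = 0.51372, Darker = 0.25642
Ratio = (L_lighter + 0.05) / (L_darker + 0.05)
Ratio = (0.51372 + 0.05) / (0.25642 + 0.05) = 0.56372 / 0.30642 ≈ 1.8397
Ratio ≈ 1.84:1


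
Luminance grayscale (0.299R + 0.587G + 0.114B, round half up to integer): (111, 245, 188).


Gray = 0.299×R + 0.587×G + 0.114×B
Gray = 0.299×111 + 0.587×245 + 0.114×188
Gray = 33.189 + 143.815 + 21.432
Gray = 198.436 → round half up → 198
Gray = 198


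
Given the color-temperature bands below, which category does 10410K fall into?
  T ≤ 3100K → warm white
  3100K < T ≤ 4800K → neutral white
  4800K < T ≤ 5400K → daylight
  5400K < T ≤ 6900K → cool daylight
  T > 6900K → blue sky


Temperature: 10410K
10410K > 6900K → blue sky
Classification: blue sky


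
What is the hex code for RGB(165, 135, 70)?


R = 165 → A5 (hex)
G = 135 → 87 (hex)
B = 70 → 46 (hex)
Hex = #A58746


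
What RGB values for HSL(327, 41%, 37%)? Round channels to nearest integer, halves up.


H=327°, S=0.41, L=0.37
C = (1-|2L-1|)×S = (1-|-0.26|)×0.41 = 0.3034
H' = H/60 = 327/60 ≈ 5.4500; X = C×(1-|H' mod 2 - 1|) = 0.16687
m = L - C/2 = 0.37 - 0.1517 = 0.2183
Sector ⌊H'⌋ = 5 → (R',G',B') = (0.3034, 0.0, 0.16687)
RGB = ((R'+m)×255, (G'+m)×255, (B'+m)×255) = (133.0335, 55.6665, 98.21835)
Round half up → RGB(133, 56, 98)


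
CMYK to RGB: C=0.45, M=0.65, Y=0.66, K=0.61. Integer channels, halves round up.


R = 255 × (1-C) × (1-K) = 255 × 0.55 × 0.39 = 54.6975 → 55
G = 255 × (1-M) × (1-K) = 255 × 0.35 × 0.39 = 34.8075 → 35
B = 255 × (1-Y) × (1-K) = 255 × 0.34 × 0.39 = 33.813 → 34
= RGB(55, 35, 34)


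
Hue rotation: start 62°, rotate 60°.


New hue = (H + rotation) mod 360
New hue = (62 + 60) mod 360
= 122 mod 360
= 122°


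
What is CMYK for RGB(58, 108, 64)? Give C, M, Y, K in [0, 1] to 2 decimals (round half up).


R'=58/255≈0.2275, G'=108/255≈0.4235, B'=64/255≈0.2510
K = 1 - max(R',G',B') = 1 - 108/255 = 147/255 = 0.57647… → 0.58
(1-R'-K)/(1-K) simplifies to (max-R)/max with max = 108:
C = (108-58)/108 = 50/108 = 0.46296… → 0.46
M = (108-108)/108 = 0/108 = 0 → 0.00
Y = (108-64)/108 = 44/108 = 0.40740… → 0.41
= CMYK(0.46, 0.00, 0.41, 0.58)


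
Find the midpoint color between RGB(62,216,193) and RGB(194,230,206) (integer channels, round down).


Midpoint: each channel = ⌊(C₁+C₂)/2⌋
R: ⌊(62+194)/2⌋ = 128
G: ⌊(216+230)/2⌋ = 223
B: ⌊(193+206)/2⌋ = 199
= RGB(128, 223, 199)
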